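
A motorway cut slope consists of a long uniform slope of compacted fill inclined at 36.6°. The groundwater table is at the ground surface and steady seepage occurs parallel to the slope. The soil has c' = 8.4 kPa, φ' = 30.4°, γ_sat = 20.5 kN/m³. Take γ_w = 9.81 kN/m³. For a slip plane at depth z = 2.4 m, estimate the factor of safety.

FS = 0.77

With seepage parallel to the slope and the water table at the surface, the effective normal stress on the slip plane uses the buoyant unit weight γ' = γ_sat − γ_w while the driving shear stress uses γ_sat:
FS = [c' + γ' z cos²β tanφ'] / [γ_sat z sinβ cosβ]
γ' = 20.5 − 9.81 = 10.69 kN/m³
Numerator = 8.4 + 10.69·2.4·cos²36.6°·tan30.4° = 8.4 + 10.69·2.4·0.6445·0.5867 = 18.101 kPa
Denominator = 20.5·2.4·sin36.6°·cos36.6° = 20.5·2.4·0.5962·0.8028 = 23.550 kPa
FS = 18.101 / 23.550 = 0.769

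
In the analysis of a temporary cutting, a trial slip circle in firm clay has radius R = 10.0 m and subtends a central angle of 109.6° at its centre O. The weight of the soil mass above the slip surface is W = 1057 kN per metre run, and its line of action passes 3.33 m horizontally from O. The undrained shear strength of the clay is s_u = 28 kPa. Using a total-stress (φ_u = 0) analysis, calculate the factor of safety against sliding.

Taking moments about the centre O, the resisting moment is provided by the undrained shear strength acting along the arc:
Arc length L_a = R·θ = 10.0·(109.6°·π/180) = 10.0·1.9129 = 19.13 m
M_R = s_u·L_a·R = 28·19.13·10.0 = 5356.1 kN·m/m
M_D = W·d = 1057·3.33 = 3519.8 kN·m/m
FS = M_R / M_D = 5356.1 / 3519.8 = 1.522

FS = 1.52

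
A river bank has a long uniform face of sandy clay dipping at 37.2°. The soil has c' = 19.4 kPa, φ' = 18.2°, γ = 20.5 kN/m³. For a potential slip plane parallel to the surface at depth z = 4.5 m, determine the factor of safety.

For an infinite slope with a slip plane parallel to the surface (no pore pressure): FS = [c' + γz cos²β tanφ'] / [γz sinβ cosβ].
γz = 20.5·4.5 = 92.25 kN/m²
Numerator = 19.4 + 92.25·cos²37.2°·tan18.2° = 19.4 + 92.25·0.6345·0.3288 = 38.643 kPa
Denominator = 92.25·sin37.2°·cos37.2° = 92.25·0.6046·0.7965 = 44.426 kPa
FS = 38.643 / 44.426 = 0.870

FS = 0.87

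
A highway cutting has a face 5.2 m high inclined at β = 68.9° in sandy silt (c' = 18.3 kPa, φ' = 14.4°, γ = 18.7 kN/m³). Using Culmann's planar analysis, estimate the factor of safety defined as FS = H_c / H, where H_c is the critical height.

FS = 1.62

H_c = (4c'/γ) · sinβ cosφ' / [1 − cos(β − φ')]
    = (4·18.3/18.7) · sin68.9°·cos14.4° / [1 − cos54.5°]
    = 3.914 · 0.9036 / 0.4193 = 8.44 m
FS = H_c / H = 8.44 / 5.2 = 1.622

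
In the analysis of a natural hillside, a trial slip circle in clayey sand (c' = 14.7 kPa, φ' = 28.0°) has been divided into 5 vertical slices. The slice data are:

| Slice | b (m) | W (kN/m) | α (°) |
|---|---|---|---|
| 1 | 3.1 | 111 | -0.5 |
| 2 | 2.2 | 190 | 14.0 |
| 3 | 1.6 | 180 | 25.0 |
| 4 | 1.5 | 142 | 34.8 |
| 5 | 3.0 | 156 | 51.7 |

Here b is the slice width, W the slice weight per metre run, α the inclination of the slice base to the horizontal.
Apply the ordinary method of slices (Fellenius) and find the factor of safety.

FS = 1.73

Ordinary method of slices: FS = Σ[c'·Δl_i + (W_i cosα_i)·tanφ'] / Σ W_i sinα_i, with Δl_i = b_i / cosα_i.
Slice 1: Δl = 3.1/cos(-0.5°) = 3.100 m; N'_1 = 111·cos(-0.5°) = 111.0; c'Δl = 45.57; W sinα = -1.0
Slice 2: Δl = 2.2/cos14.0° = 2.267 m; N'_2 = 190·cos14.0° = 184.4; c'Δl = 33.33; W sinα = 46.0
Slice 3: Δl = 1.6/cos25.0° = 1.765 m; N'_3 = 180·cos25.0° = 163.1; c'Δl = 25.95; W sinα = 76.1
Slice 4: Δl = 1.5/cos34.8° = 1.827 m; N'_4 = 142·cos34.8° = 116.6; c'Δl = 26.85; W sinα = 81.0
Slice 5: Δl = 3.0/cos51.7° = 4.840 m; N'_5 = 156·cos51.7° = 96.7; c'Δl = 71.15; W sinα = 122.4
Σc'Δl = 202.9 kN/m; ΣN' = 671.8 kN/m; ΣW sinα = 324.5 kN/m
Resisting = 202.9 + 671.8·tan28.0° = 202.9 + 357.2 = 560.0 kN/m
FS = 560.0 / 324.5 = 1.726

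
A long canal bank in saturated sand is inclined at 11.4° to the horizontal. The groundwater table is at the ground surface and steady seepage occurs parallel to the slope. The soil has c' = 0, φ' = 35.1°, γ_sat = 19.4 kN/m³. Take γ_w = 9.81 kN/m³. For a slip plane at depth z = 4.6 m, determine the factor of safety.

FS = 1.72

With seepage parallel to the slope and the water table at the surface, the effective normal stress on the slip plane uses the buoyant unit weight γ' = γ_sat − γ_w while the driving shear stress uses γ_sat:
FS = [c' + γ' z cos²β tanφ'] / [γ_sat z sinβ cosβ]
(For c' = 0 this reduces to FS = (γ'/γ_sat)·tanφ'/tanβ.)
γ' = 19.4 − 9.81 = 9.59 kN/m³
Numerator = 0.0 + 9.59·4.6·cos²11.4°·tan35.1° = 0.0 + 9.59·4.6·0.9609·0.7028 = 29.793 kPa
Denominator = 19.4·4.6·sin11.4°·cos11.4° = 19.4·4.6·0.1977·0.9803 = 17.291 kPa
FS = 29.793 / 17.291 = 1.723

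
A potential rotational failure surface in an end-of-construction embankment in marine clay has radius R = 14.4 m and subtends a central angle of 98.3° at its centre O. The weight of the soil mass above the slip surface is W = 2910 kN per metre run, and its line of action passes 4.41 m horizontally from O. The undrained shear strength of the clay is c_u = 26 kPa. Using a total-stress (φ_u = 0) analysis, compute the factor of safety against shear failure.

Taking moments about the centre O, the resisting moment is provided by the undrained shear strength acting along the arc:
Arc length L_a = R·θ = 14.4·(98.3°·π/180) = 14.4·1.7157 = 24.71 m
M_R = c_u·L_a·R = 26·24.71·14.4 = 9249.7 kN·m/m
M_D = W·d = 2910·4.41 = 12833.1 kN·m/m
FS = M_R / M_D = 9249.7 / 12833.1 = 0.721

FS = 0.72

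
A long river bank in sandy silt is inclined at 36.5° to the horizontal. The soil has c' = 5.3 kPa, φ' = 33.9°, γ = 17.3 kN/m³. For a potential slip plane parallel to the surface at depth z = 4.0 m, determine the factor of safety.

FS = 1.07

For an infinite slope with a slip plane parallel to the surface (no pore pressure): FS = [c' + γz cos²β tanφ'] / [γz sinβ cosβ].
γz = 17.3·4.0 = 69.20 kN/m²
Numerator = 5.3 + 69.20·cos²36.5°·tan33.9° = 5.3 + 69.20·0.6462·0.6720 = 35.348 kPa
Denominator = 69.20·sin36.5°·cos36.5° = 69.20·0.5948·0.8039 = 33.088 kPa
FS = 35.348 / 33.088 = 1.068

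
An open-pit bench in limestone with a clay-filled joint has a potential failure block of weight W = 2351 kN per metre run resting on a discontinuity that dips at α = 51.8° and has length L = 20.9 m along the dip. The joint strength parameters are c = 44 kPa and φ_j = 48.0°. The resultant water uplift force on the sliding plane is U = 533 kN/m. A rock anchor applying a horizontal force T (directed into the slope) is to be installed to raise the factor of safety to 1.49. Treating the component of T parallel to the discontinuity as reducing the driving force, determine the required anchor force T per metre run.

Resolving forces along and normal to the sliding plane, with the horizontal anchor force T adding T·sinα to the effective normal force and T·cosα acting up the plane against the driving force:
FS = [cL + (W cosα − U + T sinα) tanφ_j] / [W sinα − T cosα]
Without the anchor: N' = 920.9 kN/m, driving T_d = 1847.5 kN/m, resisting R = 44·20.9 + 920.9·tan48.0° = 1942.3 kN/m, FS = 1.05.
Setting FS = 1.49 and solving for T:
1.49·(1847.5 − T cos51.8°) = 1942.3 + T sin51.8°·tan48.0°
T·(sin51.8°·tan48.0° + 1.49·cos51.8°) = 1.49·1847.5 − 1942.3
T·(0.7859·1.1106 + 1.49·0.6184) = 2752.8 − 1942.3 = 810.5
T·1.7942 = 810.5
T = 451.7 kN/m

T = 452 kN/m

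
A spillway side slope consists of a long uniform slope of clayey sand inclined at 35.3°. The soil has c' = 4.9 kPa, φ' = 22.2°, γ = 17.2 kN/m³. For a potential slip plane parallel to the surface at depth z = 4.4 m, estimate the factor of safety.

FS = 0.71

For an infinite slope with a slip plane parallel to the surface (no pore pressure): FS = [c' + γz cos²β tanφ'] / [γz sinβ cosβ].
γz = 17.2·4.4 = 75.68 kN/m²
Numerator = 4.9 + 75.68·cos²35.3°·tan22.2° = 4.9 + 75.68·0.6661·0.4081 = 25.472 kPa
Denominator = 75.68·sin35.3°·cos35.3° = 75.68·0.5779·0.8161 = 35.692 kPa
FS = 25.472 / 35.692 = 0.714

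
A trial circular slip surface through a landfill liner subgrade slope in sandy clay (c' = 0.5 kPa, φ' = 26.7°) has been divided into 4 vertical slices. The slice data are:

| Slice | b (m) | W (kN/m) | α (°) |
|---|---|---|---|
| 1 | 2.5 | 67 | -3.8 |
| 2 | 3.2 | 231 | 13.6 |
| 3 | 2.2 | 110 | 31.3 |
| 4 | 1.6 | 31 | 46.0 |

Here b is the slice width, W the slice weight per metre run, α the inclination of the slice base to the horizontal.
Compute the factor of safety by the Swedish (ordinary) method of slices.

Ordinary method of slices: FS = Σ[c'·Δl_i + (W_i cosα_i)·tanφ'] / Σ W_i sinα_i, with Δl_i = b_i / cosα_i.
Slice 1: Δl = 2.5/cos(-3.8°) = 2.506 m; N'_1 = 67·cos(-3.8°) = 66.9; c'Δl = 1.25; W sinα = -4.4
Slice 2: Δl = 3.2/cos13.6° = 3.292 m; N'_2 = 231·cos13.6° = 224.5; c'Δl = 1.65; W sinα = 54.3
Slice 3: Δl = 2.2/cos31.3° = 2.575 m; N'_3 = 110·cos31.3° = 94.0; c'Δl = 1.29; W sinα = 57.1
Slice 4: Δl = 1.6/cos46.0° = 2.303 m; N'_4 = 31·cos46.0° = 21.5; c'Δl = 1.15; W sinα = 22.3
Σc'Δl = 5.3 kN/m; ΣN' = 406.9 kN/m; ΣW sinα = 129.3 kN/m
Resisting = 5.3 + 406.9·tan26.7° = 5.3 + 204.6 = 210.0 kN/m
FS = 210.0 / 129.3 = 1.624

FS = 1.62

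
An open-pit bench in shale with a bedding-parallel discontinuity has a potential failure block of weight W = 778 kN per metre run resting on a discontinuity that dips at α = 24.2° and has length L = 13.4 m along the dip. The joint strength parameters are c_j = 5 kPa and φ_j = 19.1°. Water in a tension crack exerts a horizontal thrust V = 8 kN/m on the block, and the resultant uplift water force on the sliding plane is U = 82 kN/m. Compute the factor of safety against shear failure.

FS = 0.87

Resolving the block weight along and normal to the plane and applying the Mohr–Coulomb strength on the joint:
N' = W cosα − U − V sinα = 778·cos24.2° − 82 − 8·sin24.2° = 624.4 kN/m
Driving force T = W sinα + V cosα = 778·sin24.2° + 8·cos24.2° = 326.2 kN/m
Resisting force R = c_j·L + N'·tanφ_j = 5·13.4 + 624.4·tan19.1° = 67.0 + 216.2 = 283.2 kN/m
FS = R / T = 283.2 / 326.2 = 0.868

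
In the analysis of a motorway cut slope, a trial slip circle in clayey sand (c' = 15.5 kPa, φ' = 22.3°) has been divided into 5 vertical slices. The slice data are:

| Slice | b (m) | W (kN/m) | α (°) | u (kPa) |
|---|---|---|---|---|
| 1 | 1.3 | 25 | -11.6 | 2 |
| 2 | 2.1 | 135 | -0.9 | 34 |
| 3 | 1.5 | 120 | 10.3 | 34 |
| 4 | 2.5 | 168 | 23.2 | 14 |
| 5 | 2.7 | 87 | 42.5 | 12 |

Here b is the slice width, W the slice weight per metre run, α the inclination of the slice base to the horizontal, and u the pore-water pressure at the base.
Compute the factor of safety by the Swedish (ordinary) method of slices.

Ordinary method of slices: FS = Σ[c'·Δl_i + (W_i cosα_i − u_i·Δl_i)·tanφ'] / Σ W_i sinα_i, with Δl_i = b_i / cosα_i.
Slice 1: Δl = 1.3/cos(-11.6°) = 1.327 m; N'_1 = 25·cos(-11.6°) − 2·1.327 = 21.8; c'Δl = 20.57; W sinα = -5.0
Slice 2: Δl = 2.1/cos(-0.9°) = 2.100 m; N'_2 = 135·cos(-0.9°) − 34·2.100 = 63.6; c'Δl = 32.55; W sinα = -2.1
Slice 3: Δl = 1.5/cos10.3° = 1.525 m; N'_3 = 120·cos10.3° − 34·1.525 = 66.2; c'Δl = 23.63; W sinα = 21.5
Slice 4: Δl = 2.5/cos23.2° = 2.720 m; N'_4 = 168·cos23.2° − 14·2.720 = 116.3; c'Δl = 42.16; W sinα = 66.2
Slice 5: Δl = 2.7/cos42.5° = 3.662 m; N'_5 = 87·cos42.5° − 12·3.662 = 20.2; c'Δl = 56.76; W sinα = 58.8
Σc'Δl = 175.7 kN/m; ΣN' = 288.2 kN/m; ΣW sinα = 139.3 kN/m
Resisting = 175.7 + 288.2·tan22.3° = 175.7 + 118.2 = 293.9 kN/m
FS = 293.9 / 139.3 = 2.110

FS = 2.11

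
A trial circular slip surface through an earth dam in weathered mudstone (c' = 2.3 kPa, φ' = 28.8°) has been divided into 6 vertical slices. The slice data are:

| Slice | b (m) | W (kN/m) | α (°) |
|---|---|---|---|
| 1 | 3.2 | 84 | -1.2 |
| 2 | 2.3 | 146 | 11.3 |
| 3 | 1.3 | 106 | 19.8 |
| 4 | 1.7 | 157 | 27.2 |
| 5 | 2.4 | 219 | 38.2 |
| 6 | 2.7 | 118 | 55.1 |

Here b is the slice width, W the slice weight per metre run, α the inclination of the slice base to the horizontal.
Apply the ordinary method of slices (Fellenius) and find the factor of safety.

Ordinary method of slices: FS = Σ[c'·Δl_i + (W_i cosα_i)·tanφ'] / Σ W_i sinα_i, with Δl_i = b_i / cosα_i.
Slice 1: Δl = 3.2/cos(-1.2°) = 3.201 m; N'_1 = 84·cos(-1.2°) = 84.0; c'Δl = 7.36; W sinα = -1.8
Slice 2: Δl = 2.3/cos11.3° = 2.345 m; N'_2 = 146·cos11.3° = 143.2; c'Δl = 5.39; W sinα = 28.6
Slice 3: Δl = 1.3/cos19.8° = 1.382 m; N'_3 = 106·cos19.8° = 99.7; c'Δl = 3.18; W sinα = 35.9
Slice 4: Δl = 1.7/cos27.2° = 1.911 m; N'_4 = 157·cos27.2° = 139.6; c'Δl = 4.40; W sinα = 71.8
Slice 5: Δl = 2.4/cos38.2° = 3.054 m; N'_5 = 219·cos38.2° = 172.1; c'Δl = 7.02; W sinα = 135.4
Slice 6: Δl = 2.7/cos55.1° = 4.719 m; N'_6 = 118·cos55.1° = 67.5; c'Δl = 10.85; W sinα = 96.8
Σc'Δl = 38.2 kN/m; ΣN' = 706.1 kN/m; ΣW sinα = 366.7 kN/m
Resisting = 38.2 + 706.1·tan28.8° = 38.2 + 388.2 = 426.4 kN/m
FS = 426.4 / 366.7 = 1.163

FS = 1.16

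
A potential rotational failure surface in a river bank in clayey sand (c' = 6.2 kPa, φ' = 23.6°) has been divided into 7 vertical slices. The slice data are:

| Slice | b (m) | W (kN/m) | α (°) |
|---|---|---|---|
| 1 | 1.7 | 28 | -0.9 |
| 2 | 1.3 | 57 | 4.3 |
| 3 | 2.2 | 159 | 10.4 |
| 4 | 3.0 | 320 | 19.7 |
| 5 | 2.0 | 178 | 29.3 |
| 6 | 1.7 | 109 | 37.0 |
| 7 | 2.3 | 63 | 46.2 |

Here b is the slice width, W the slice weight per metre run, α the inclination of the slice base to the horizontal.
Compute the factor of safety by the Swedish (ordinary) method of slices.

FS = 1.37

Ordinary method of slices: FS = Σ[c'·Δl_i + (W_i cosα_i)·tanφ'] / Σ W_i sinα_i, with Δl_i = b_i / cosα_i.
Slice 1: Δl = 1.7/cos(-0.9°) = 1.700 m; N'_1 = 28·cos(-0.9°) = 28.0; c'Δl = 10.54; W sinα = -0.4
Slice 2: Δl = 1.3/cos4.3° = 1.304 m; N'_2 = 57·cos4.3° = 56.8; c'Δl = 8.08; W sinα = 4.3
Slice 3: Δl = 2.2/cos10.4° = 2.237 m; N'_3 = 159·cos10.4° = 156.4; c'Δl = 13.87; W sinα = 28.7
Slice 4: Δl = 3.0/cos19.7° = 3.187 m; N'_4 = 320·cos19.7° = 301.3; c'Δl = 19.76; W sinα = 107.9
Slice 5: Δl = 2.0/cos29.3° = 2.293 m; N'_5 = 178·cos29.3° = 155.2; c'Δl = 14.22; W sinα = 87.1
Slice 6: Δl = 1.7/cos37.0° = 2.129 m; N'_6 = 109·cos37.0° = 87.1; c'Δl = 13.20; W sinα = 65.6
Slice 7: Δl = 2.3/cos46.2° = 3.323 m; N'_7 = 63·cos46.2° = 43.6; c'Δl = 20.60; W sinα = 45.5
Σc'Δl = 100.3 kN/m; ΣN' = 828.4 kN/m; ΣW sinα = 338.6 kN/m
Resisting = 100.3 + 828.4·tan23.6° = 100.3 + 361.9 = 462.2 kN/m
FS = 462.2 / 338.6 = 1.365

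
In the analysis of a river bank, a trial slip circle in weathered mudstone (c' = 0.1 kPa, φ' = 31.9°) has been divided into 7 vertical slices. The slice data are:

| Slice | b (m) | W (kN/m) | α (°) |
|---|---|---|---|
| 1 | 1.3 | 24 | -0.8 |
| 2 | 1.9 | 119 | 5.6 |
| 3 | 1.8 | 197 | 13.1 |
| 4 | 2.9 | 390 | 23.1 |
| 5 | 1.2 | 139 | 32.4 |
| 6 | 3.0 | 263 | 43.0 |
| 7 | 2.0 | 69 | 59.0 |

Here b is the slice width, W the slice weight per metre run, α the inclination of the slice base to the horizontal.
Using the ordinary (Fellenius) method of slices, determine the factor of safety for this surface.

Ordinary method of slices: FS = Σ[c'·Δl_i + (W_i cosα_i)·tanφ'] / Σ W_i sinα_i, with Δl_i = b_i / cosα_i.
Slice 1: Δl = 1.3/cos(-0.8°) = 1.300 m; N'_1 = 24·cos(-0.8°) = 24.0; c'Δl = 0.13; W sinα = -0.3
Slice 2: Δl = 1.9/cos5.6° = 1.909 m; N'_2 = 119·cos5.6° = 118.4; c'Δl = 0.19; W sinα = 11.6
Slice 3: Δl = 1.8/cos13.1° = 1.848 m; N'_3 = 197·cos13.1° = 191.9; c'Δl = 0.18; W sinα = 44.7
Slice 4: Δl = 2.9/cos23.1° = 3.153 m; N'_4 = 390·cos23.1° = 358.7; c'Δl = 0.32; W sinα = 153.0
Slice 5: Δl = 1.2/cos32.4° = 1.421 m; N'_5 = 139·cos32.4° = 117.4; c'Δl = 0.14; W sinα = 74.5
Slice 6: Δl = 3.0/cos43.0° = 4.102 m; N'_6 = 263·cos43.0° = 192.3; c'Δl = 0.41; W sinα = 179.4
Slice 7: Δl = 2.0/cos59.0° = 3.883 m; N'_7 = 69·cos59.0° = 35.5; c'Δl = 0.39; W sinα = 59.1
Σc'Δl = 1.8 kN/m; ΣN' = 1038.3 kN/m; ΣW sinα = 521.9 kN/m
Resisting = 1.8 + 1038.3·tan31.9° = 1.8 + 646.3 = 648.0 kN/m
FS = 648.0 / 521.9 = 1.242

FS = 1.24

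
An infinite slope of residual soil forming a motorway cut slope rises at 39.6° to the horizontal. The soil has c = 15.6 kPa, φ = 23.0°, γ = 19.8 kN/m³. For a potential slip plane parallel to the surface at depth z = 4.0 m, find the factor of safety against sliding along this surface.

FS = 0.91

For an infinite slope with a slip plane parallel to the surface (no pore pressure): FS = [c + γz cos²β tanφ] / [γz sinβ cosβ].
γz = 19.8·4.0 = 79.20 kN/m²
Numerator = 15.6 + 79.20·cos²39.6°·tan23.0° = 15.6 + 79.20·0.5937·0.4245 = 35.559 kPa
Denominator = 79.20·sin39.6°·cos39.6° = 79.20·0.6374·0.7705 = 38.899 kPa
FS = 35.559 / 38.899 = 0.914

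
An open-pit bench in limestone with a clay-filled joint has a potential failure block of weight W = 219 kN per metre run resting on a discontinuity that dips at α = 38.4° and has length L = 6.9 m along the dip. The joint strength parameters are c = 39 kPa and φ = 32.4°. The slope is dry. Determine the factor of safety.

Resolving the block weight along and normal to the plane and applying the Mohr–Coulomb strength on the joint:
N' = W cosα = 219·cos38.4° = 171.6 kN/m
Driving force T = W sinα = 219·sin38.4° = 136.0 kN/m
Resisting force R = c·L + N'·tanφ = 39·6.9 + 171.6·tan32.4° = 269.1 + 108.9 = 378.0 kN/m
FS = R / T = 378.0 / 136.0 = 2.779

FS = 2.78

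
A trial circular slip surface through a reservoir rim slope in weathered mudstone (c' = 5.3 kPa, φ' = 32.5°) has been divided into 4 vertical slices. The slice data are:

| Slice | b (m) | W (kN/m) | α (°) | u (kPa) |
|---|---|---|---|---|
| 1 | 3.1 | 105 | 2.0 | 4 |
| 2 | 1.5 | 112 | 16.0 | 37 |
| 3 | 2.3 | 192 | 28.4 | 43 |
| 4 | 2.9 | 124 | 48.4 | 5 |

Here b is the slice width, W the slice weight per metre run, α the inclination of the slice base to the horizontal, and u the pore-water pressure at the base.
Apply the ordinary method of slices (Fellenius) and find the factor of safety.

Ordinary method of slices: FS = Σ[c'·Δl_i + (W_i cosα_i − u_i·Δl_i)·tanφ'] / Σ W_i sinα_i, with Δl_i = b_i / cosα_i.
Slice 1: Δl = 3.1/cos2.0° = 3.102 m; N'_1 = 105·cos2.0° − 4·3.102 = 92.5; c'Δl = 16.44; W sinα = 3.7
Slice 2: Δl = 1.5/cos16.0° = 1.560 m; N'_2 = 112·cos16.0° − 37·1.560 = 49.9; c'Δl = 8.27; W sinα = 30.9
Slice 3: Δl = 2.3/cos28.4° = 2.615 m; N'_3 = 192·cos28.4° − 43·2.615 = 56.5; c'Δl = 13.86; W sinα = 91.3
Slice 4: Δl = 2.9/cos48.4° = 4.368 m; N'_4 = 124·cos48.4° − 5·4.368 = 60.5; c'Δl = 23.15; W sinα = 92.7
Σc'Δl = 61.7 kN/m; ΣN' = 259.4 kN/m; ΣW sinα = 218.6 kN/m
Resisting = 61.7 + 259.4·tan32.5° = 61.7 + 165.3 = 227.0 kN/m
FS = 227.0 / 218.6 = 1.038

FS = 1.04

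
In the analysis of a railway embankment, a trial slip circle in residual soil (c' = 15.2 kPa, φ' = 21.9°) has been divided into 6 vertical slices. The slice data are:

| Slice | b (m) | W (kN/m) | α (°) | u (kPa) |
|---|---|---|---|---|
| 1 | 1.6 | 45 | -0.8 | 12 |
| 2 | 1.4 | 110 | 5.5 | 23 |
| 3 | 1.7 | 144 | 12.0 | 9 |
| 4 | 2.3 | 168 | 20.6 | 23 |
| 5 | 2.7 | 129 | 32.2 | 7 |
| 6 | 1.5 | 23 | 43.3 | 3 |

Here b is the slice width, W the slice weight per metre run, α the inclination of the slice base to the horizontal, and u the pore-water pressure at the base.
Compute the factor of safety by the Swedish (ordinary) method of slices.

Ordinary method of slices: FS = Σ[c'·Δl_i + (W_i cosα_i − u_i·Δl_i)·tanφ'] / Σ W_i sinα_i, with Δl_i = b_i / cosα_i.
Slice 1: Δl = 1.6/cos(-0.8°) = 1.600 m; N'_1 = 45·cos(-0.8°) − 12·1.600 = 25.8; c'Δl = 24.32; W sinα = -0.6
Slice 2: Δl = 1.4/cos5.5° = 1.406 m; N'_2 = 110·cos5.5° − 23·1.406 = 77.1; c'Δl = 21.38; W sinα = 10.5
Slice 3: Δl = 1.7/cos12.0° = 1.738 m; N'_3 = 144·cos12.0° − 9·1.738 = 125.2; c'Δl = 26.42; W sinα = 29.9
Slice 4: Δl = 2.3/cos20.6° = 2.457 m; N'_4 = 168·cos20.6° − 23·2.457 = 100.7; c'Δl = 37.35; W sinα = 59.1
Slice 5: Δl = 2.7/cos32.2° = 3.191 m; N'_5 = 129·cos32.2° − 7·3.191 = 86.8; c'Δl = 48.50; W sinα = 68.7
Slice 6: Δl = 1.5/cos43.3° = 2.061 m; N'_6 = 23·cos43.3° − 3·2.061 = 10.6; c'Δl = 31.33; W sinα = 15.8
Σc'Δl = 189.3 kN/m; ΣN' = 426.3 kN/m; ΣW sinα = 183.5 kN/m
Resisting = 189.3 + 426.3·tan21.9° = 189.3 + 171.4 = 360.7 kN/m
FS = 360.7 / 183.5 = 1.966

FS = 1.97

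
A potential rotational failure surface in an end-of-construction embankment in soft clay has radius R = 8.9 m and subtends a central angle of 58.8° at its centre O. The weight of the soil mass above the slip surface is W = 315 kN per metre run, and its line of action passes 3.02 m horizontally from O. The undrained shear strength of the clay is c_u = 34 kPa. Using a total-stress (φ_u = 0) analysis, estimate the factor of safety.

FS = 2.91

Taking moments about the centre O, the resisting moment is provided by the undrained shear strength acting along the arc:
Arc length L_a = R·θ = 8.9·(58.8°·π/180) = 8.9·1.0263 = 9.13 m
M_R = c_u·L_a·R = 34·9.13·8.9 = 2763.8 kN·m/m
M_D = W·d = 315·3.02 = 951.3 kN·m/m
FS = M_R / M_D = 2763.8 / 951.3 = 2.905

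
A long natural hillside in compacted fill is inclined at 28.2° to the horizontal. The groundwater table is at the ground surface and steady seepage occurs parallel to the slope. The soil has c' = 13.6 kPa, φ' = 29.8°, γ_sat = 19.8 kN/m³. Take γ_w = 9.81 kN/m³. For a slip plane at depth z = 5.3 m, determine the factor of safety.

With seepage parallel to the slope and the water table at the surface, the effective normal stress on the slip plane uses the buoyant unit weight γ' = γ_sat − γ_w while the driving shear stress uses γ_sat:
FS = [c' + γ' z cos²β tanφ'] / [γ_sat z sinβ cosβ]
γ' = 19.8 − 9.81 = 9.99 kN/m³
Numerator = 13.6 + 9.99·5.3·cos²28.2°·tan29.8° = 13.6 + 9.99·5.3·0.7767·0.5727 = 37.152 kPa
Denominator = 19.8·5.3·sin28.2°·cos28.2° = 19.8·5.3·0.4726·0.8813 = 43.703 kPa
FS = 37.152 / 43.703 = 0.850

FS = 0.85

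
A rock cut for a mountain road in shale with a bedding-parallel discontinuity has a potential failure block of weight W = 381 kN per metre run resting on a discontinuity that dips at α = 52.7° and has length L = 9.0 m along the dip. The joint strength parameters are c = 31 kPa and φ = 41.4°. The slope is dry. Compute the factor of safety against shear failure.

Resolving the block weight along and normal to the plane and applying the Mohr–Coulomb strength on the joint:
N' = W cosα = 381·cos52.7° = 230.9 kN/m
Driving force T = W sinα = 381·sin52.7° = 303.1 kN/m
Resisting force R = c·L + N'·tanφ = 31·9.0 + 230.9·tan41.4° = 279.0 + 203.5 = 482.5 kN/m
FS = R / T = 482.5 / 303.1 = 1.592

FS = 1.59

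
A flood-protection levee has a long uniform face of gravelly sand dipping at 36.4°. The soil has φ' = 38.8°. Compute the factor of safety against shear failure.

FS = 1.09

For a dry cohesionless infinite slope the factor of safety is FS = tanφ' / tanβ.
FS = tan38.8° / tan36.4° = 0.8040 / 0.7373 = 1.091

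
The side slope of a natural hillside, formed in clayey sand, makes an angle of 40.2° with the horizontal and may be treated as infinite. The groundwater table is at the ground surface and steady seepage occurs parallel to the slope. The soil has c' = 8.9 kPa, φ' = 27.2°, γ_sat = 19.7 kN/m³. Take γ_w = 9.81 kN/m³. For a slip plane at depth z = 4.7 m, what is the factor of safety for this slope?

FS = 0.50

With seepage parallel to the slope and the water table at the surface, the effective normal stress on the slip plane uses the buoyant unit weight γ' = γ_sat − γ_w while the driving shear stress uses γ_sat:
FS = [c' + γ' z cos²β tanφ'] / [γ_sat z sinβ cosβ]
γ' = 19.7 − 9.81 = 9.89 kN/m³
Numerator = 8.9 + 9.89·4.7·cos²40.2°·tan27.2° = 8.9 + 9.89·4.7·0.5834·0.5139 = 22.836 kPa
Denominator = 19.7·4.7·sin40.2°·cos40.2° = 19.7·4.7·0.6455·0.7638 = 45.647 kPa
FS = 22.836 / 45.647 = 0.500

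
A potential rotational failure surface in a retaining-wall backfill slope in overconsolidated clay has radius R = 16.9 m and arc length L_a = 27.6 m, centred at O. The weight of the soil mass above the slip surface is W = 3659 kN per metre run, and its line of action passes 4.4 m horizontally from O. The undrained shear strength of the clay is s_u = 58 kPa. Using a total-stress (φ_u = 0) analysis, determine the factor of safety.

Taking moments about the centre O, the resisting moment is provided by the undrained shear strength acting along the arc:
M_R = s_u·L_a·R = 58·27.60·16.9 = 27053.5 kN·m/m
M_D = W·d = 3659·4.4 = 16099.6 kN·m/m
FS = M_R / M_D = 27053.5 / 16099.6 = 1.680

FS = 1.68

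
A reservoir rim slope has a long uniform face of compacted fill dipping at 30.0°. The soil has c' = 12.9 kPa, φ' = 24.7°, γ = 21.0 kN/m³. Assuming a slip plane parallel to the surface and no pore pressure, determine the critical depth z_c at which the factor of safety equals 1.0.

Setting FS = 1.00 in FS = [c' + γz cos²β tanφ'] / [γz sinβ cosβ] and solving for z:
z = c' / [γ cosβ (FS·sinβ − cosβ·tanφ')]
  = 12.9 / [21.0·cos30.0°·(1.00·sin30.0° − cos30.0°·tan24.7°)]
  = 12.9 / [21.0·0.8660·(1.00·0.5000 − 0.8660·0.4599)]
  = 12.9 / 1.8491 = 6.976 m

z_c = 6.98 m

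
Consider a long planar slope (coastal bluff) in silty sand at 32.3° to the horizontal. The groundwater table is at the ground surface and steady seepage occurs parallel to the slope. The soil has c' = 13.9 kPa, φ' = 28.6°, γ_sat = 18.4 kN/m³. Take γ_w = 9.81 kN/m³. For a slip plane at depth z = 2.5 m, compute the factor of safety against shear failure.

FS = 1.07

With seepage parallel to the slope and the water table at the surface, the effective normal stress on the slip plane uses the buoyant unit weight γ' = γ_sat − γ_w while the driving shear stress uses γ_sat:
FS = [c' + γ' z cos²β tanφ'] / [γ_sat z sinβ cosβ]
γ' = 18.4 − 9.81 = 8.59 kN/m³
Numerator = 13.9 + 8.59·2.5·cos²32.3°·tan28.6° = 13.9 + 8.59·2.5·0.7145·0.5452 = 22.265 kPa
Denominator = 18.4·2.5·sin32.3°·cos32.3° = 18.4·2.5·0.5344·0.8453 = 20.777 kPa
FS = 22.265 / 20.777 = 1.072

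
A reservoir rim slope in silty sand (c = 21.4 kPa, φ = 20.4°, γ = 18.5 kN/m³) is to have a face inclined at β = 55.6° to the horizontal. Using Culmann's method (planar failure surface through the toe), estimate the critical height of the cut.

H_c = 19.57 m

Culmann's analysis gives the critical failure plane at α_cr = (β + φ)/2 = (55.6 + 20.4)/2 = 38.0°, and the critical height
H_c = (4c/γ) · sinβ cosφ / [1 − cos(β − φ)]
    = (4·21.4/18.5) · sin55.6°·cos20.4° / [1 − cos(35.2°)]
    = 4.627 · 0.8251·0.9373 / [1 − 0.8171]
    = 4.627 · 0.7734 / 0.1829
    = 19.57 m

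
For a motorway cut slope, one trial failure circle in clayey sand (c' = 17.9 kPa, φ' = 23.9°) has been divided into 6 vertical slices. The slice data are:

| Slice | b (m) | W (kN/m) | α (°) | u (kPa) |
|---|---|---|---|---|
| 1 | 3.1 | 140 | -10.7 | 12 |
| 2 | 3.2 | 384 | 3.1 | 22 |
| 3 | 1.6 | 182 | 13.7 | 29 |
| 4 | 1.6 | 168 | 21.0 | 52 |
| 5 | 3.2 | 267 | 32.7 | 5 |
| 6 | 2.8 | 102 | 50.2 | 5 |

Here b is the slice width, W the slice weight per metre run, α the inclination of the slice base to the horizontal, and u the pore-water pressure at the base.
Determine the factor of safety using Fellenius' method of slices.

FS = 2.19

Ordinary method of slices: FS = Σ[c'·Δl_i + (W_i cosα_i − u_i·Δl_i)·tanφ'] / Σ W_i sinα_i, with Δl_i = b_i / cosα_i.
Slice 1: Δl = 3.1/cos(-10.7°) = 3.155 m; N'_1 = 140·cos(-10.7°) − 12·3.155 = 99.7; c'Δl = 56.47; W sinα = -26.0
Slice 2: Δl = 3.2/cos3.1° = 3.205 m; N'_2 = 384·cos3.1° − 22·3.205 = 312.9; c'Δl = 57.36; W sinα = 20.8
Slice 3: Δl = 1.6/cos13.7° = 1.647 m; N'_3 = 182·cos13.7° − 29·1.647 = 129.1; c'Δl = 29.48; W sinα = 43.1
Slice 4: Δl = 1.6/cos21.0° = 1.714 m; N'_4 = 168·cos21.0° − 52·1.714 = 67.7; c'Δl = 30.68; W sinα = 60.2
Slice 5: Δl = 3.2/cos32.7° = 3.803 m; N'_5 = 267·cos32.7° − 5·3.803 = 205.7; c'Δl = 68.07; W sinα = 144.2
Slice 6: Δl = 2.8/cos50.2° = 4.374 m; N'_6 = 102·cos50.2° − 5·4.374 = 43.4; c'Δl = 78.30; W sinα = 78.4
Σc'Δl = 320.4 kN/m; ΣN' = 858.5 kN/m; ΣW sinα = 320.7 kN/m
Resisting = 320.4 + 858.5·tan23.9° = 320.4 + 380.4 = 700.8 kN/m
FS = 700.8 / 320.7 = 2.185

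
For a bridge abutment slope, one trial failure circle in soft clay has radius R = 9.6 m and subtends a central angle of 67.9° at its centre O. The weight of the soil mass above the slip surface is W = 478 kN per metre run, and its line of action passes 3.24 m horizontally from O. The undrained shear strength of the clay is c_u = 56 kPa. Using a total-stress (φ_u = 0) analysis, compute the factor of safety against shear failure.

FS = 3.95

Taking moments about the centre O, the resisting moment is provided by the undrained shear strength acting along the arc:
Arc length L_a = R·θ = 9.6·(67.9°·π/180) = 9.6·1.1851 = 11.38 m
M_R = c_u·L_a·R = 56·11.38·9.6 = 6116.1 kN·m/m
M_D = W·d = 478·3.24 = 1548.7 kN·m/m
FS = M_R / M_D = 6116.1 / 1548.7 = 3.949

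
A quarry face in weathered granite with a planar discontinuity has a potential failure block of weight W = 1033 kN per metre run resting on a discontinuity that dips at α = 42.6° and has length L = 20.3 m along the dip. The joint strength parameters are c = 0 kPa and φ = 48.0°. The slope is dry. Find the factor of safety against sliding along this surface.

FS = 1.21

Resolving the block weight along and normal to the plane and applying the Mohr–Coulomb strength on the joint:
N' = W cosα = 1033·cos42.6° = 760.4 kN/m
Driving force T = W sinα = 1033·sin42.6° = 699.2 kN/m
Resisting force R = c·L + N'·tanφ = 0·20.3 + 760.4·tan48.0° = 0.0 + 844.5 = 844.5 kN/m
FS = R / T = 844.5 / 699.2 = 1.208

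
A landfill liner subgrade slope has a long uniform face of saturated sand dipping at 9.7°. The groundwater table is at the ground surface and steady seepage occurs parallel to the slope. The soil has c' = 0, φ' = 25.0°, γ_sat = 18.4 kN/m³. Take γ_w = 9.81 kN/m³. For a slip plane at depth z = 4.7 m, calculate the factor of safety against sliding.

FS = 1.27

With seepage parallel to the slope and the water table at the surface, the effective normal stress on the slip plane uses the buoyant unit weight γ' = γ_sat − γ_w while the driving shear stress uses γ_sat:
FS = [c' + γ' z cos²β tanφ'] / [γ_sat z sinβ cosβ]
(For c' = 0 this reduces to FS = (γ'/γ_sat)·tanφ'/tanβ.)
γ' = 18.4 − 9.81 = 8.59 kN/m³
Numerator = 0.0 + 8.59·4.7·cos²9.7°·tan25.0° = 0.0 + 8.59·4.7·0.9716·0.4663 = 18.292 kPa
Denominator = 18.4·4.7·sin9.7°·cos9.7° = 18.4·4.7·0.1685·0.9857 = 14.363 kPa
FS = 18.292 / 14.363 = 1.274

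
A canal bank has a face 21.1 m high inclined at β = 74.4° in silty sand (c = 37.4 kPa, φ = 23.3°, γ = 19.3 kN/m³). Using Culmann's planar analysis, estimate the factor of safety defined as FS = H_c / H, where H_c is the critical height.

FS = 0.87

H_c = (4c/γ) · sinβ cosφ / [1 − cos(β − φ)]
    = (4·37.4/19.3) · sin74.4°·cos23.3° / [1 − cos51.1°]
    = 7.751 · 0.8846 / 0.3720 = 18.43 m
FS = H_c / H = 18.43 / 21.1 = 0.873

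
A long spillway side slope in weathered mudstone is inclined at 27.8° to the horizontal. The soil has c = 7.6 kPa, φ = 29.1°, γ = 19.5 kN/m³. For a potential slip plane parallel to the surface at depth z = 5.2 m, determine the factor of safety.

FS = 1.24

For an infinite slope with a slip plane parallel to the surface (no pore pressure): FS = [c + γz cos²β tanφ] / [γz sinβ cosβ].
γz = 19.5·5.2 = 101.40 kN/m²
Numerator = 7.6 + 101.40·cos²27.8°·tan29.1° = 7.6 + 101.40·0.7825·0.5566 = 51.762 kPa
Denominator = 101.40·sin27.8°·cos27.8° = 101.40·0.4664·0.8846 = 41.833 kPa
FS = 51.762 / 41.833 = 1.237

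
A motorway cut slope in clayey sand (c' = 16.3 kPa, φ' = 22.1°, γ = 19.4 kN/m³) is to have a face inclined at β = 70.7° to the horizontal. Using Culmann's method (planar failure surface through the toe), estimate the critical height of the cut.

Culmann's analysis gives the critical failure plane at α_cr = (β + φ')/2 = (70.7 + 22.1)/2 = 46.4°, and the critical height
H_c = (4c'/γ) · sinβ cosφ' / [1 − cos(β − φ')]
    = (4·16.3/19.4) · sin70.7°·cos22.1° / [1 − cos(48.6°)]
    = 3.361 · 0.9438·0.9265 / [1 − 0.6613]
    = 3.361 · 0.8745 / 0.3387
    = 8.68 m

H_c = 8.68 m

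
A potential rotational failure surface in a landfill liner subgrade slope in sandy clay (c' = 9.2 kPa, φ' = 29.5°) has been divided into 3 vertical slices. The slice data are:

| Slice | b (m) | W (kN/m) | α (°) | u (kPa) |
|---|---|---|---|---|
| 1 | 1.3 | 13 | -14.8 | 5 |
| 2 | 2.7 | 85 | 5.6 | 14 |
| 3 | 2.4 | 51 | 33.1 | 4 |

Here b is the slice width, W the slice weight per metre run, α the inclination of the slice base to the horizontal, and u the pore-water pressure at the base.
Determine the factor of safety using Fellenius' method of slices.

Ordinary method of slices: FS = Σ[c'·Δl_i + (W_i cosα_i − u_i·Δl_i)·tanφ'] / Σ W_i sinα_i, with Δl_i = b_i / cosα_i.
Slice 1: Δl = 1.3/cos(-14.8°) = 1.345 m; N'_1 = 13·cos(-14.8°) − 5·1.345 = 5.8; c'Δl = 12.37; W sinα = -3.3
Slice 2: Δl = 2.7/cos5.6° = 2.713 m; N'_2 = 85·cos5.6° − 14·2.713 = 46.6; c'Δl = 24.96; W sinα = 8.3
Slice 3: Δl = 2.4/cos33.1° = 2.865 m; N'_3 = 51·cos33.1° − 4·2.865 = 31.3; c'Δl = 26.36; W sinα = 27.9
Σc'Δl = 63.7 kN/m; ΣN' = 83.7 kN/m; ΣW sinα = 32.8 kN/m
Resisting = 63.7 + 83.7·tan29.5° = 63.7 + 47.4 = 111.1 kN/m
FS = 111.1 / 32.8 = 3.383

FS = 3.38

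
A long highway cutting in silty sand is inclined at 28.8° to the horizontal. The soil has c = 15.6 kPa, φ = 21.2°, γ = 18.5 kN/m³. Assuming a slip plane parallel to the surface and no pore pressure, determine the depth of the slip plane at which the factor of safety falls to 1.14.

Setting FS = 1.14 in FS = [c + γz cos²β tanφ] / [γz sinβ cosβ] and solving for z:
z = c / [γ cosβ (FS·sinβ − cosβ·tanφ)]
  = 15.6 / [18.5·cos28.8°·(1.14·sin28.8° − cos28.8°·tan21.2°)]
  = 15.6 / [18.5·0.8763·(1.14·0.4818 − 0.8763·0.3879)]
  = 15.6 / 3.3931 = 4.598 m

z = 4.60 m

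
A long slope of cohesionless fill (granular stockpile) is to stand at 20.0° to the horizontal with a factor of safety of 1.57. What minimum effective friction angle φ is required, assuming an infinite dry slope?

FS = tanφ/tanβ ⇒ tanφ = FS · tanβ = 1.57 · tan20.0° = 0.5714
φ = arctan(0.5714) = 29.75°

φ = 29.7°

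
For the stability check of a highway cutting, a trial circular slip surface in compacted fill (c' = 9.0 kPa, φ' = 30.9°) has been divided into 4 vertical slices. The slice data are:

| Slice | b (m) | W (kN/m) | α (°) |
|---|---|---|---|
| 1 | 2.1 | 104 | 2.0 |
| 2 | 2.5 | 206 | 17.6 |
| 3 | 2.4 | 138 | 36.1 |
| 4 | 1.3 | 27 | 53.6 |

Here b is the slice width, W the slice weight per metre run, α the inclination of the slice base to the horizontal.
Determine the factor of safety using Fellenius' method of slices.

Ordinary method of slices: FS = Σ[c'·Δl_i + (W_i cosα_i)·tanφ'] / Σ W_i sinα_i, with Δl_i = b_i / cosα_i.
Slice 1: Δl = 2.1/cos2.0° = 2.101 m; N'_1 = 104·cos2.0° = 103.9; c'Δl = 18.91; W sinα = 3.6
Slice 2: Δl = 2.5/cos17.6° = 2.623 m; N'_2 = 206·cos17.6° = 196.4; c'Δl = 23.60; W sinα = 62.3
Slice 3: Δl = 2.4/cos36.1° = 2.970 m; N'_3 = 138·cos36.1° = 111.5; c'Δl = 26.73; W sinα = 81.3
Slice 4: Δl = 1.3/cos53.6° = 2.191 m; N'_4 = 27·cos53.6° = 16.0; c'Δl = 19.72; W sinα = 21.7
Σc'Δl = 89.0 kN/m; ΣN' = 427.8 kN/m; ΣW sinα = 169.0 kN/m
Resisting = 89.0 + 427.8·tan30.9° = 89.0 + 256.0 = 345.0 kN/m
FS = 345.0 / 169.0 = 2.042

FS = 2.04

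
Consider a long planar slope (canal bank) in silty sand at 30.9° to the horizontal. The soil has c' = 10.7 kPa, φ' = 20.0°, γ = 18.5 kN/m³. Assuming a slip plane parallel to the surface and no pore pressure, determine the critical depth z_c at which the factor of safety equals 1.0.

Setting FS = 1.00 in FS = [c' + γz cos²β tanφ'] / [γz sinβ cosβ] and solving for z:
z = c' / [γ cosβ (FS·sinβ − cosβ·tanφ')]
  = 10.7 / [18.5·cos30.9°·(1.00·sin30.9° − cos30.9°·tan20.0°)]
  = 10.7 / [18.5·0.8581·(1.00·0.5135 − 0.8581·0.3640)]
  = 10.7 / 3.1944 = 3.350 m

z_c = 3.35 m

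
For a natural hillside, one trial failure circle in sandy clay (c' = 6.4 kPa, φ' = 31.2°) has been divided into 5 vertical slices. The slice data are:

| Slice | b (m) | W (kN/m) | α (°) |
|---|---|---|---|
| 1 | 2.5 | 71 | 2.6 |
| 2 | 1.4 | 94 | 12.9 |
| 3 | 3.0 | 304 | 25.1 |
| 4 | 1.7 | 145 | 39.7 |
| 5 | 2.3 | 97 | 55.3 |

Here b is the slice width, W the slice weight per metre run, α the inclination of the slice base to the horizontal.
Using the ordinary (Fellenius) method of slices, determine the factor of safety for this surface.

Ordinary method of slices: FS = Σ[c'·Δl_i + (W_i cosα_i)·tanφ'] / Σ W_i sinα_i, with Δl_i = b_i / cosα_i.
Slice 1: Δl = 2.5/cos2.6° = 2.503 m; N'_1 = 71·cos2.6° = 70.9; c'Δl = 16.02; W sinα = 3.2
Slice 2: Δl = 1.4/cos12.9° = 1.436 m; N'_2 = 94·cos12.9° = 91.6; c'Δl = 9.19; W sinα = 21.0
Slice 3: Δl = 3.0/cos25.1° = 3.313 m; N'_3 = 304·cos25.1° = 275.3; c'Δl = 21.20; W sinα = 129.0
Slice 4: Δl = 1.7/cos39.7° = 2.210 m; N'_4 = 145·cos39.7° = 111.6; c'Δl = 14.14; W sinα = 92.6
Slice 5: Δl = 2.3/cos55.3° = 4.040 m; N'_5 = 97·cos55.3° = 55.2; c'Δl = 25.86; W sinα = 79.7
Σc'Δl = 86.4 kN/m; ΣN' = 604.6 kN/m; ΣW sinα = 325.5 kN/m
Resisting = 86.4 + 604.6·tan31.2° = 86.4 + 366.2 = 452.6 kN/m
FS = 452.6 / 325.5 = 1.390

FS = 1.39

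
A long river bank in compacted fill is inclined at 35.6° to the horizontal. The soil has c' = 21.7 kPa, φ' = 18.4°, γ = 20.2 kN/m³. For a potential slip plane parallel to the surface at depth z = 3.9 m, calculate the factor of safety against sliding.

FS = 1.05

For an infinite slope with a slip plane parallel to the surface (no pore pressure): FS = [c' + γz cos²β tanφ'] / [γz sinβ cosβ].
γz = 20.2·3.9 = 78.78 kN/m²
Numerator = 21.7 + 78.78·cos²35.6°·tan18.4° = 21.7 + 78.78·0.6611·0.3327 = 39.026 kPa
Denominator = 78.78·sin35.6°·cos35.6° = 78.78·0.5821·0.8131 = 37.289 kPa
FS = 39.026 / 37.289 = 1.047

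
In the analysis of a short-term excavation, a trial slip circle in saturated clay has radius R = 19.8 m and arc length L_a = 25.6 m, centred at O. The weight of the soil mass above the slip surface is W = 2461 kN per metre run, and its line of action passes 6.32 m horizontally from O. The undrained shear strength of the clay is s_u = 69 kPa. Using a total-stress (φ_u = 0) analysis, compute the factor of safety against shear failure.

FS = 2.25

Taking moments about the centre O, the resisting moment is provided by the undrained shear strength acting along the arc:
M_R = s_u·L_a·R = 69·25.60·19.8 = 34974.7 kN·m/m
M_D = W·d = 2461·6.32 = 15553.5 kN·m/m
FS = M_R / M_D = 34974.7 / 15553.5 = 2.249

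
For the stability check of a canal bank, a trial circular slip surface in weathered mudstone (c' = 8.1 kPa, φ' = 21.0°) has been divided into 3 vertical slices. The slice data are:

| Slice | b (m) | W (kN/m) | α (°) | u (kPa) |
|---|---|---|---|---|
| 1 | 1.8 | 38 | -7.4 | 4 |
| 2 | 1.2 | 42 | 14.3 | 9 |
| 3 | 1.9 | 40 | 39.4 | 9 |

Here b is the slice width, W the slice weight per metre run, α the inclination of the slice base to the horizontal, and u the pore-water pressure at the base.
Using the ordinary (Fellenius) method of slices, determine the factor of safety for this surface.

Ordinary method of slices: FS = Σ[c'·Δl_i + (W_i cosα_i − u_i·Δl_i)·tanφ'] / Σ W_i sinα_i, with Δl_i = b_i / cosα_i.
Slice 1: Δl = 1.8/cos(-7.4°) = 1.815 m; N'_1 = 38·cos(-7.4°) − 4·1.815 = 30.4; c'Δl = 14.70; W sinα = -4.9
Slice 2: Δl = 1.2/cos14.3° = 1.238 m; N'_2 = 42·cos14.3° − 9·1.238 = 29.6; c'Δl = 10.03; W sinα = 10.4
Slice 3: Δl = 1.9/cos39.4° = 2.459 m; N'_3 = 40·cos39.4° − 9·2.459 = 8.8; c'Δl = 19.92; W sinα = 25.4
Σc'Δl = 44.6 kN/m; ΣN' = 68.8 kN/m; ΣW sinα = 30.9 kN/m
Resisting = 44.6 + 68.8·tan21.0° = 44.6 + 26.4 = 71.0 kN/m
FS = 71.0 / 30.9 = 2.301

FS = 2.30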